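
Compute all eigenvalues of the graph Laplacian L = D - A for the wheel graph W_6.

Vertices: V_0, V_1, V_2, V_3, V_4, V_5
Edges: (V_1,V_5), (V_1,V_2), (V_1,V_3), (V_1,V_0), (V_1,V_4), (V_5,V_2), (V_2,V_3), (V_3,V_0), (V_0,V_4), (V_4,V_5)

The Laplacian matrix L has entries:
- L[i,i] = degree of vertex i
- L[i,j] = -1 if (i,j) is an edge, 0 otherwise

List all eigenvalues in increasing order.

The wheel W_6 is the join K_1 ∨ C_5 (a hub joined to every vertex of a cycle of length 5). For a join G ∨ H (G on p vertices, H on q vertices) the Laplacian spectrum is 0, p+q, the eigenvalues of L(G) other than one 0 each shifted by +q, and the eigenvalues of L(H) other than one 0 each shifted by +p. With G = K_1 (p = 1, nothing left after dropping its 0) and H = C_5 (q = 5, eigenvalues 2 − 2cos(2πk/5), k = 0, …, 4; drop k = 0), the spectrum of W_6 is 0, 6, and 1 + (2 − 2cos(2πk/5)) = 3 − 2cos(2πk/5) for k = 1, …, 4:
k=1: 3 − 2cos(2π/5) = 2.382; k=2: 3 − 2cos(4π/5) = 4.618; k=3: 3 − 2cos(6π/5) = 4.618; k=4: 3 − 2cos(8π/5) = 2.382.
Laplacian eigenvalues (increasing order): [0.0, 2.382, 2.382, 4.618, 4.618, 6.0]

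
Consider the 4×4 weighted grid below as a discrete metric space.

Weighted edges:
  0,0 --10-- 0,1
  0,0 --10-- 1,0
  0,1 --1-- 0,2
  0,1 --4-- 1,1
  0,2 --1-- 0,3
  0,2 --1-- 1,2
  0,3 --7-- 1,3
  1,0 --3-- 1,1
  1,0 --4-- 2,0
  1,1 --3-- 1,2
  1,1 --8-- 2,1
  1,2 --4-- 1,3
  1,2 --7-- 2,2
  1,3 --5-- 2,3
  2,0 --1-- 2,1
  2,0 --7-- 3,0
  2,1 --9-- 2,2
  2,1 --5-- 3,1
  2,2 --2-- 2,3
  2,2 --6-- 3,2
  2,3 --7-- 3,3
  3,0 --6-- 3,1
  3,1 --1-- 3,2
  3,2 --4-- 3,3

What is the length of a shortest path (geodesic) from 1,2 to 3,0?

Shortest path: 1,2 → 1,1 → 1,0 → 2,0 → 3,0, total weight = 17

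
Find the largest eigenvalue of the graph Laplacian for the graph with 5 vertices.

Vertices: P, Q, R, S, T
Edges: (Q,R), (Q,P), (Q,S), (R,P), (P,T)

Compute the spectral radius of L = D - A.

Degrees: deg(P) = 3, deg(Q) = 3, deg(R) = 2, deg(S) = 1, deg(T) = 1.
L = D − A with rows/columns ordered (P, Q, R, S, T):
  [ 3, -1, -1,  0, -1]
  [-1,  3, -1, -1,  0]
  [-1, -1,  2,  0,  0]
  [ 0, -1,  0,  1,  0]
  [-1,  0,  0,  0,  1]
Characteristic polynomial: det(λI − L) = λ(λ² − 5λ + 3)(λ² − 5λ + 5).
Roots: λ = 0; (λ² − 5λ + 3) = 0 ⇒ λ = (5 ± √13)/2 ≈ 0.6972, 4.3028; (λ² − 5λ + 5) = 0 ⇒ λ = (5 ± √5)/2 ≈ 1.382, 3.618.
(Check: the roots sum (with multiplicity) to 10, matching trace L = Σdeg = 2·5 = 10.)
Laplacian eigenvalues: [0.0, 0.6972, 1.382, 3.618, 4.3028]. Largest eigenvalue (spectral radius) = 4.3028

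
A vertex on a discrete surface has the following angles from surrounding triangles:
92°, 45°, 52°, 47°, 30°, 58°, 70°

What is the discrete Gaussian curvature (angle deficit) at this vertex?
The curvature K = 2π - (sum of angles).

Sum of angles = 394°. K = 360° - 394° = -34° = -17π/90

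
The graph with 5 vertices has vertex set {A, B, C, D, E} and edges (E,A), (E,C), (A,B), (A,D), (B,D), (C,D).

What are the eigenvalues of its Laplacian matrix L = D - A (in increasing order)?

Degrees: deg(A) = 3, deg(B) = 2, deg(C) = 2, deg(D) = 3, deg(E) = 2.
L = D − A with rows/columns ordered (A, B, C, D, E):
  [ 3, -1,  0, -1, -1]
  [-1,  2,  0, -1,  0]
  [ 0,  0,  2, -1, -1]
  [-1, -1, -1,  3,  0]
  [-1,  0, -1,  0,  2]
Characteristic polynomial: det(λI − L) = λ(λ² − 5λ + 5)(λ² − 7λ + 11).
Roots: λ = 0; (λ² − 5λ + 5) = 0 ⇒ λ = (5 ± √5)/2 ≈ 1.382, 3.618; (λ² − 7λ + 11) = 0 ⇒ λ = (7 ± √5)/2 ≈ 2.382, 4.618.
(Check: the roots sum (with multiplicity) to 12, matching trace L = Σdeg = 2·6 = 12.)
Laplacian eigenvalues (increasing order): [0.0, 1.382, 2.382, 3.618, 4.618]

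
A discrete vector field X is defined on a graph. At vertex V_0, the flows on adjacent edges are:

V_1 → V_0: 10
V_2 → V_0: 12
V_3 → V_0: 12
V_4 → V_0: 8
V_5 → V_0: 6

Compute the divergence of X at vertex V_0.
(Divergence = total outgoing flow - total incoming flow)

Divergence = sum of outgoing flows = (-10) + (-12) + (-12) + (-8) + (-6) = -48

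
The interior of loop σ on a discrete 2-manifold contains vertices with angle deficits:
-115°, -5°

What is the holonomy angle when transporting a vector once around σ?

Holonomy = total enclosed curvature = (-115°) + (-5°) = -120°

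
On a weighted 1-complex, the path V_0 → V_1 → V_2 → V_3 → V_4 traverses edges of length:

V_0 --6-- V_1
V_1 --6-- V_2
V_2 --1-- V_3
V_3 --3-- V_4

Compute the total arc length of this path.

Arc length = 6 + 6 + 1 + 3 = 16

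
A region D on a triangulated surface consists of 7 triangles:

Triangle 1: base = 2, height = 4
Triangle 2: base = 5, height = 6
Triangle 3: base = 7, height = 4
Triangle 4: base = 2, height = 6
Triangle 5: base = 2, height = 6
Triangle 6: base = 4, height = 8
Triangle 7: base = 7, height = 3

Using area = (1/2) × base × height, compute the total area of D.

(1/2)×2×4 + (1/2)×5×6 + (1/2)×7×4 + (1/2)×2×6 + (1/2)×2×6 + (1/2)×4×8 + (1/2)×7×3 = 71.5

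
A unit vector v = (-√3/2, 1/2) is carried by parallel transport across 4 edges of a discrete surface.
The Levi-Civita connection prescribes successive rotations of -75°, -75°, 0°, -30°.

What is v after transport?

Total rotation: (-75°) + (-75°) + 0° + (-30°) = -180° ≡ 180° (mod 360°). Final vector: (0.8660, -0.5000)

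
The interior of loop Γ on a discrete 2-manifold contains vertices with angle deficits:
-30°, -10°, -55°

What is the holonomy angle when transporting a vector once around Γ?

Holonomy = total enclosed curvature = (-30°) + (-10°) + (-55°) = -95°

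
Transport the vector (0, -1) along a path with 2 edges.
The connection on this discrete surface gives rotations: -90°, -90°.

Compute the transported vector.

Total rotation: (-90°) + (-90°) = -180° ≡ 180° (mod 360°). Final vector: (0, 1)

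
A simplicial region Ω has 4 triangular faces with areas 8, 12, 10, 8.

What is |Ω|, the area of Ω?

8 + 12 + 10 + 8 = 38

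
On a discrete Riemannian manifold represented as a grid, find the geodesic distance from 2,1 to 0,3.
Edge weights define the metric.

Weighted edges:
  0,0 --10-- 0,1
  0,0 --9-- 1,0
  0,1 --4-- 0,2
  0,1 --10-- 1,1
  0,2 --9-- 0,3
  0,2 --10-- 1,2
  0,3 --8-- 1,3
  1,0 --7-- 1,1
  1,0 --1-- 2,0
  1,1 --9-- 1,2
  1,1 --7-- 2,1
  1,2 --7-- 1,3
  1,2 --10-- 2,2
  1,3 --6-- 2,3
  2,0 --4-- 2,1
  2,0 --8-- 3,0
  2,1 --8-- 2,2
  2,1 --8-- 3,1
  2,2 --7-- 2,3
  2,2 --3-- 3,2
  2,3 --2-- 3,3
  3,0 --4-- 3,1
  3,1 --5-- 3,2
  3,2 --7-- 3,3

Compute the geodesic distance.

Shortest path: 2,1 → 2,2 → 2,3 → 1,3 → 0,3, total weight = 29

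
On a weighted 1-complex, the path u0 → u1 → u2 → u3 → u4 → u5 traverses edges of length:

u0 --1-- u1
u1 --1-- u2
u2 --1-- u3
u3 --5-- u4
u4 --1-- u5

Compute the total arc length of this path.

Arc length = 1 + 1 + 1 + 5 + 1 = 9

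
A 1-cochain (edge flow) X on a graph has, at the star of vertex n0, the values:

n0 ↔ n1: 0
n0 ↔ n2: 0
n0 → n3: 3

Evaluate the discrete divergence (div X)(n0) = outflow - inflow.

Divergence = sum of outgoing flows = 0 + 0 + 3 = 3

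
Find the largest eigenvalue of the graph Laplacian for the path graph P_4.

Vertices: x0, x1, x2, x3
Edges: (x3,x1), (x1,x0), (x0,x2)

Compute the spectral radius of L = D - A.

The path graph P_n has Laplacian eigenvalues λ_k = 2 − 2cos(kπ/n), k = 0, 1, …, n−1. Here n = 4:
k=0: 2 − 2cos(0) = 0.0; k=1: 2 − 2cos(π/4) = 0.5858; k=2: 2 − 2cos(π/2) = 2.0; k=3: 2 − 2cos(3π/4) = 3.4142.
Laplacian eigenvalues: [0.0, 0.5858, 2.0, 3.4142]. Largest eigenvalue (spectral radius) = 3.4142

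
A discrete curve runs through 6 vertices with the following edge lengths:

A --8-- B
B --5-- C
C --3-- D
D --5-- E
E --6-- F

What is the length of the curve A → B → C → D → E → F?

Arc length = 8 + 5 + 3 + 5 + 6 = 27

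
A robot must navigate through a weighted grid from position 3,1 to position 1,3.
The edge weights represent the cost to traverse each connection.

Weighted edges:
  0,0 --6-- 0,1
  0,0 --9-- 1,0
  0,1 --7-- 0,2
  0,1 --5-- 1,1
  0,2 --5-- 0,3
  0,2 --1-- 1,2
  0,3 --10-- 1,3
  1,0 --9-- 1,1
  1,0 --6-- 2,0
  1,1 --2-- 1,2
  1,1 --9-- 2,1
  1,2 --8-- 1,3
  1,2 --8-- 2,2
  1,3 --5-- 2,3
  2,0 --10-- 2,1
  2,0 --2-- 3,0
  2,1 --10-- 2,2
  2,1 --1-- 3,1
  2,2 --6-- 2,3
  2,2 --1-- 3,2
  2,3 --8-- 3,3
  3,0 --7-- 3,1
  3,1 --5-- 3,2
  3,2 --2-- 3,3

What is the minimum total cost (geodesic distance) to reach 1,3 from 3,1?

Shortest path: 3,1 → 3,2 → 2,2 → 2,3 → 1,3, total weight = 17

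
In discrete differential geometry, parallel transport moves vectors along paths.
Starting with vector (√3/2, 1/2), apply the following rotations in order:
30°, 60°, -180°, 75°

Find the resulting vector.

Total rotation: 30° + 60° + (-180°) + 75° = -15°. Final vector: (0.9659, 0.2588)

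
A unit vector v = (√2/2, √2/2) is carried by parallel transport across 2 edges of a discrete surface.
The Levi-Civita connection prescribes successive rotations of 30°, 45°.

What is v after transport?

Total rotation: 30° + 45° = 75°. Final vector: (-0.5000, 0.8660)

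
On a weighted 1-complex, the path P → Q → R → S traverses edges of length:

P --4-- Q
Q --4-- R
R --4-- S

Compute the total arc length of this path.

Arc length = 4 + 4 + 4 = 12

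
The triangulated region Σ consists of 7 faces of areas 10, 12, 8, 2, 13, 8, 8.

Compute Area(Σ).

10 + 12 + 8 + 2 + 13 + 8 + 8 = 61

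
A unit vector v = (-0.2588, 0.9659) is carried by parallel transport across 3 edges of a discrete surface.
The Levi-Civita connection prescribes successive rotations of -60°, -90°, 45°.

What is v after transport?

Total rotation: (-60°) + (-90°) + 45° = -105°. Final vector: (1, 0)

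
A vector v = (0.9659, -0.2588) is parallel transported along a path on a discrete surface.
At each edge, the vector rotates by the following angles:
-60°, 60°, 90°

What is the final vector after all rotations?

Total rotation: (-60°) + 60° + 90° = 90°. Final vector: (0.2588, 0.9659)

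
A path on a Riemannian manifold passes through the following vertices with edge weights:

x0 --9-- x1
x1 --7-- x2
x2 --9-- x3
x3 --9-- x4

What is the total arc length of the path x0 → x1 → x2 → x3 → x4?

Arc length = 9 + 7 + 9 + 9 = 34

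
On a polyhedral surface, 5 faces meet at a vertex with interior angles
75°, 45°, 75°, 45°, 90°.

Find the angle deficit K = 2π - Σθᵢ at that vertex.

Sum of angles = 330°. K = 360° - 330° = 30° = π/6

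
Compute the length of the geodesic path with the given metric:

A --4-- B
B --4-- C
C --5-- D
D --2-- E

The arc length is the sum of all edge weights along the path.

Arc length = 4 + 4 + 5 + 2 = 15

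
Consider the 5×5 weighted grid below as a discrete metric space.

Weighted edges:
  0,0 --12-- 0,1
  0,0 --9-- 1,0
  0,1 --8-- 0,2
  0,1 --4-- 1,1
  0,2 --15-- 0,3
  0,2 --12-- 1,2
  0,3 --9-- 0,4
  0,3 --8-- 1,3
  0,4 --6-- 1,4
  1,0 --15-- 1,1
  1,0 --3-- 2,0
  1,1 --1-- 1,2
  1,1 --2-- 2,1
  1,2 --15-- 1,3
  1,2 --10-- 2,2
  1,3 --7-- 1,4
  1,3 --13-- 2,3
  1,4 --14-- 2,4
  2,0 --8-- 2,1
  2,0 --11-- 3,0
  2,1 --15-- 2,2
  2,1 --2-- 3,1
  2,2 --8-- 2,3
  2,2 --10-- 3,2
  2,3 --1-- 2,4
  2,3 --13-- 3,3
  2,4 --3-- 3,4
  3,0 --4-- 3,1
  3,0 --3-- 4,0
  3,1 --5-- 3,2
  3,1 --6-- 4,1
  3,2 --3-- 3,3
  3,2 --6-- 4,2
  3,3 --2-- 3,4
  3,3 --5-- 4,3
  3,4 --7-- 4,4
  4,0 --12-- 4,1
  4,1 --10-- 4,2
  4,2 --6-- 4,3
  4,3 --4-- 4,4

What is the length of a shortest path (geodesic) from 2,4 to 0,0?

Shortest path: 2,4 → 3,4 → 3,3 → 3,2 → 3,1 → 2,1 → 1,1 → 0,1 → 0,0, total weight = 33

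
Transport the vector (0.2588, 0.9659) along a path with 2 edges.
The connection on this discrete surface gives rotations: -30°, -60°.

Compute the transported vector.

Total rotation: (-30°) + (-60°) = -90°. Final vector: (0.9659, -0.2588)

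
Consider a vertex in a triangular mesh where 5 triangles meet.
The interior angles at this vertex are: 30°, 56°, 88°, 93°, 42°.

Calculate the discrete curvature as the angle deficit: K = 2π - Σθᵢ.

Sum of angles = 309°. K = 360° - 309° = 51° = 17π/60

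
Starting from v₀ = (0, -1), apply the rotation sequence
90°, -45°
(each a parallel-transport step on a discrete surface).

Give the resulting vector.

Total rotation: 90° + (-45°) = 45°. Final vector: (0.7071, -0.7071)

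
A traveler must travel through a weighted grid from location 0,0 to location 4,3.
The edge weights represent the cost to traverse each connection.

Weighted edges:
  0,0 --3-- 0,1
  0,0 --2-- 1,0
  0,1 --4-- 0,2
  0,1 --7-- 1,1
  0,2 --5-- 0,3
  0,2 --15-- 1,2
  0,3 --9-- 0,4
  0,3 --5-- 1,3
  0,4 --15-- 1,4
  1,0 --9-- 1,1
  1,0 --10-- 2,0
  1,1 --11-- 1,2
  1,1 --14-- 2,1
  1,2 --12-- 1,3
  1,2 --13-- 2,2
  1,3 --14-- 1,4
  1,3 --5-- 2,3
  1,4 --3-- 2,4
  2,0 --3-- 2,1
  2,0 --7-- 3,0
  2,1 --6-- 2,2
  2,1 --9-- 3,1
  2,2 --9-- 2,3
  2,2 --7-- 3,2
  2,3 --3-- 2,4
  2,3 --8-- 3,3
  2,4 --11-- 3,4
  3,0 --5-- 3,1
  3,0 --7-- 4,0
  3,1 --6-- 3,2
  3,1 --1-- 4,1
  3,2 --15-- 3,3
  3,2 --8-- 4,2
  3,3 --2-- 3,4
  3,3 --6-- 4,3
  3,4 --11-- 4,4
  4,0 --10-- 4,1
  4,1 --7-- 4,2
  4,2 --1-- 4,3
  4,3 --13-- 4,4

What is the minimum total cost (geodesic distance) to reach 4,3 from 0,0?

Shortest path: 0,0 → 1,0 → 2,0 → 2,1 → 3,1 → 4,1 → 4,2 → 4,3, total weight = 33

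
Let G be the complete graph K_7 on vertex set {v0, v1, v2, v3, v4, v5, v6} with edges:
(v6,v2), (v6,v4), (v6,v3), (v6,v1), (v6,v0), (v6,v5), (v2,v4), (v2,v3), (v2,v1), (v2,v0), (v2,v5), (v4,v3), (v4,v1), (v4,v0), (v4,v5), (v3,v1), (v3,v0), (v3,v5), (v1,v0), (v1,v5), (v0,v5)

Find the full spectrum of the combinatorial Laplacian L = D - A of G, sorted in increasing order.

For the complete graph K_n, L = nI − J (J = all-ones matrix). J has eigenvalues n (once, eigenvector 𝟙) and 0 (multiplicity n−1), so L has eigenvalues 0 (once) and n (multiplicity n−1). Here n = 7: eigenvalue 0 once and 7 with multiplicity 6.
Laplacian eigenvalues (increasing order): [0.0, 7.0, 7.0, 7.0, 7.0, 7.0, 7.0]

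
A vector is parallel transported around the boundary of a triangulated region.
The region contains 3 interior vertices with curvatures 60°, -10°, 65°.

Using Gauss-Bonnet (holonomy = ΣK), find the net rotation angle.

Holonomy = total enclosed curvature = 60° + (-10°) + 65° = 115°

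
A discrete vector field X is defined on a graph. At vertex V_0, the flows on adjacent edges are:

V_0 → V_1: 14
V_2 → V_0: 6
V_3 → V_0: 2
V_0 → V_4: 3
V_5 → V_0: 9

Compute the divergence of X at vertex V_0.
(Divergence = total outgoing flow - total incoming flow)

Divergence = sum of outgoing flows = 14 + (-6) + (-2) + 3 + (-9) = 0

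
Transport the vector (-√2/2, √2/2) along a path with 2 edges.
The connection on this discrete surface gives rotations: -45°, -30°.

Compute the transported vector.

Total rotation: (-45°) + (-30°) = -75°. Final vector: (0.5000, 0.8660)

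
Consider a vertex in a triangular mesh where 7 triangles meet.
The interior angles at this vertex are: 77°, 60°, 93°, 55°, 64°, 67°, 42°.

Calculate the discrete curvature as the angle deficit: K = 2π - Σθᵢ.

Sum of angles = 458°. K = 360° - 458° = -98° = -49π/90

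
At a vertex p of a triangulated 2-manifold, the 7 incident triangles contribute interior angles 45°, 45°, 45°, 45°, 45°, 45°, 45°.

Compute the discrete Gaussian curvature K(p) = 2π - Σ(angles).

Sum of angles = 315°. K = 360° - 315° = 45°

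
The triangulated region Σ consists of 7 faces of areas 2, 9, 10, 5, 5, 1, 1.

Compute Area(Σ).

2 + 9 + 10 + 5 + 5 + 1 + 1 = 33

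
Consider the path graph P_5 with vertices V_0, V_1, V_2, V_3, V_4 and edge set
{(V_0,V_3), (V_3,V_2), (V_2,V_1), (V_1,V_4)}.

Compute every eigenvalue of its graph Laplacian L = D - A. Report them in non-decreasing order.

The path graph P_n has Laplacian eigenvalues λ_k = 2 − 2cos(kπ/n), k = 0, 1, …, n−1. Here n = 5:
k=0: 2 − 2cos(0) = 0.0; k=1: 2 − 2cos(π/5) = 0.382; k=2: 2 − 2cos(2π/5) = 1.382; k=3: 2 − 2cos(3π/5) = 2.618; k=4: 2 − 2cos(4π/5) = 3.618.
Laplacian eigenvalues (increasing order): [0.0, 0.382, 1.382, 2.618, 3.618]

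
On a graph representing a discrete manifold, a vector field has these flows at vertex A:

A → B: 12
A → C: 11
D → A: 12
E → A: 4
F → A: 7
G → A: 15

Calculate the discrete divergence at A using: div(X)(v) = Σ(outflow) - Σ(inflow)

Divergence = sum of outgoing flows = 12 + 11 + (-12) + (-4) + (-7) + (-15) = -15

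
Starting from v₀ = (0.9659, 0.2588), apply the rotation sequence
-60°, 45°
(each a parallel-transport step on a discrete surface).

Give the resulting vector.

Total rotation: (-60°) + 45° = -15°. Final vector: (1, 0)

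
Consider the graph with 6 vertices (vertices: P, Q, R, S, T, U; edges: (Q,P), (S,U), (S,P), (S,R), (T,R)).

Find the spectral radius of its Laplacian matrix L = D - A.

Degrees: deg(P) = 2, deg(Q) = 1, deg(R) = 2, deg(S) = 3, deg(T) = 1, deg(U) = 1.
L = D − A with rows/columns ordered (P, Q, R, S, T, U):
  [ 2, -1,  0, -1,  0,  0]
  [-1,  1,  0,  0,  0,  0]
  [ 0,  0,  2, -1, -1,  0]
  [-1,  0, -1,  3,  0, -1]
  [ 0,  0, -1,  0,  1,  0]
  [ 0,  0,  0, -1,  0,  1]
Characteristic polynomial: det(λI − L) = λ(λ² − 3λ + 1)(λ² − 5λ + 3)(λ − 2).
Roots: λ = 0; (λ² − 3λ + 1) = 0 ⇒ λ = (3 ± √5)/2 ≈ 0.382, 2.618; (λ² − 5λ + 3) = 0 ⇒ λ = (5 ± √13)/2 ≈ 0.6972, 4.3028; (λ − 2) = 0 ⇒ λ = 2.
(Check: the roots sum (with multiplicity) to 10, matching trace L = Σdeg = 2·5 = 10.)
Laplacian eigenvalues: [0.0, 0.382, 0.6972, 2.0, 2.618, 4.3028]. Largest eigenvalue (spectral radius) = 4.3028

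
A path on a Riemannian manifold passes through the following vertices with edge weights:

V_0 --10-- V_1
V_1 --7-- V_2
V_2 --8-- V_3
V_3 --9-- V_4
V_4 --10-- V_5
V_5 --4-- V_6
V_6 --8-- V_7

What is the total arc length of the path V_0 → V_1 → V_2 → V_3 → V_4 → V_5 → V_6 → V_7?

Arc length = 10 + 7 + 8 + 9 + 10 + 4 + 8 = 56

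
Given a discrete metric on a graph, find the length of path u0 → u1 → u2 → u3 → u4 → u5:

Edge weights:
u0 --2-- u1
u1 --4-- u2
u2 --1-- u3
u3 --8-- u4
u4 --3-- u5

Arc length = 2 + 4 + 1 + 8 + 3 = 18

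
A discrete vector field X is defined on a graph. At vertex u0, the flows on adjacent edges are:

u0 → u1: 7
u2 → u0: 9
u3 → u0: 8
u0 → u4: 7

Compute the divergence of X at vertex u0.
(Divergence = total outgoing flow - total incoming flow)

Divergence = sum of outgoing flows = 7 + (-9) + (-8) + 7 = -3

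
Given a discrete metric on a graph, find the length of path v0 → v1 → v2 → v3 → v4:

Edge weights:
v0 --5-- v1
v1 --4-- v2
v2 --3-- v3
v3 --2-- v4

Arc length = 5 + 4 + 3 + 2 = 14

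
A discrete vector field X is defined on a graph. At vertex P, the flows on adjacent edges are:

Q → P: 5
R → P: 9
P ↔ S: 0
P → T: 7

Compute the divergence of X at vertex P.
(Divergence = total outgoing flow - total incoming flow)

Divergence = sum of outgoing flows = (-5) + (-9) + 0 + 7 = -7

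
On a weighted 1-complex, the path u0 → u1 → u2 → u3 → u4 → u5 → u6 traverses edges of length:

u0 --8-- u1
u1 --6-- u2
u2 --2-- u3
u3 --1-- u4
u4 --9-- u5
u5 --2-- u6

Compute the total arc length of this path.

Arc length = 8 + 6 + 2 + 1 + 9 + 2 = 28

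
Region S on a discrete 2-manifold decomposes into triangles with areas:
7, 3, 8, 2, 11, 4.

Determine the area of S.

7 + 3 + 8 + 2 + 11 + 4 = 35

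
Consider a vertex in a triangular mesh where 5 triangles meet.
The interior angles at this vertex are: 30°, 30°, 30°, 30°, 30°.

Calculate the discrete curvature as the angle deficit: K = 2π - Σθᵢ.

Sum of angles = 150°. K = 360° - 150° = 210°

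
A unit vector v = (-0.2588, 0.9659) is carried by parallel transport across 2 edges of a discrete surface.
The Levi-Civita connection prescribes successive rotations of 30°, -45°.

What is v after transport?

Total rotation: 30° + (-45°) = -15°. Final vector: (0, 1)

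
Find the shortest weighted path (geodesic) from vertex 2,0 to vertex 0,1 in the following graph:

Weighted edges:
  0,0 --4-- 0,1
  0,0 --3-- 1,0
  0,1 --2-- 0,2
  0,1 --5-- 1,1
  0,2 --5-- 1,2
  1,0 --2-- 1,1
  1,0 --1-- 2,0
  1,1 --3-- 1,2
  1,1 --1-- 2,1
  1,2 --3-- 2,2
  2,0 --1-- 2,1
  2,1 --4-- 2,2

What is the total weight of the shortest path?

Shortest path: 2,0 → 2,1 → 1,1 → 0,1, total weight = 7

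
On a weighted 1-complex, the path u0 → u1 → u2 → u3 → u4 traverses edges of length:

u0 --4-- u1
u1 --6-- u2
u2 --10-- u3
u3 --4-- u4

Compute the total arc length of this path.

Arc length = 4 + 6 + 10 + 4 = 24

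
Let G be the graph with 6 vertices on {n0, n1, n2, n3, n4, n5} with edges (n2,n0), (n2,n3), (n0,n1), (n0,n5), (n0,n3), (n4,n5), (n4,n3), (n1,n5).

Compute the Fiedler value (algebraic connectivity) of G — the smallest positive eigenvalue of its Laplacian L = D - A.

Degrees: deg(n0) = 4, deg(n1) = 2, deg(n2) = 2, deg(n3) = 3, deg(n4) = 2, deg(n5) = 3.
L = D − A with rows/columns ordered (n0, n1, n2, n3, n4, n5):
  [ 4, -1, -1, -1,  0, -1]
  [-1,  2,  0,  0,  0, -1]
  [-1,  0,  2, -1,  0,  0]
  [-1,  0, -1,  3, -1,  0]
  [ 0,  0,  0, -1,  2, -1]
  [-1, -1,  0,  0, -1,  3]
Characteristic polynomial: det(λI − L) = λ(λ² − 5λ + 5)(λ² − 7λ + 9)(λ − 4).
Roots: λ = 0; (λ² − 5λ + 5) = 0 ⇒ λ = (5 ± √5)/2 ≈ 1.382, 3.618; (λ² − 7λ + 9) = 0 ⇒ λ = (7 ± √13)/2 ≈ 1.6972, 5.3028; (λ − 4) = 0 ⇒ λ = 4.
(Check: the roots sum (with multiplicity) to 16, matching trace L = Σdeg = 2·8 = 16.)
Laplacian eigenvalues: [0.0, 1.382, 1.6972, 3.618, 4.0, 5.3028]. Algebraic connectivity (smallest non-zero eigenvalue) = 1.382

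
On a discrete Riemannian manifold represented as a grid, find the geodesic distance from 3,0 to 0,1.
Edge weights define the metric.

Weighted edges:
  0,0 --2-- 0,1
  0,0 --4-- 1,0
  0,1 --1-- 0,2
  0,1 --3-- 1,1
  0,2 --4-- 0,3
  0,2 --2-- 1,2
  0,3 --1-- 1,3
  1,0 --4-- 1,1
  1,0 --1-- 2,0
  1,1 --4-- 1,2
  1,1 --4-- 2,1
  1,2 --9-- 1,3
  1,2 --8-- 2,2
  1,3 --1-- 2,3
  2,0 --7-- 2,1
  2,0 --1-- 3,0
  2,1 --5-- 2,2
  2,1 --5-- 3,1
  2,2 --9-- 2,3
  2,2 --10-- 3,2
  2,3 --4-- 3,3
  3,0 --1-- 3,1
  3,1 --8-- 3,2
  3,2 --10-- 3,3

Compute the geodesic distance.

Shortest path: 3,0 → 2,0 → 1,0 → 0,0 → 0,1, total weight = 8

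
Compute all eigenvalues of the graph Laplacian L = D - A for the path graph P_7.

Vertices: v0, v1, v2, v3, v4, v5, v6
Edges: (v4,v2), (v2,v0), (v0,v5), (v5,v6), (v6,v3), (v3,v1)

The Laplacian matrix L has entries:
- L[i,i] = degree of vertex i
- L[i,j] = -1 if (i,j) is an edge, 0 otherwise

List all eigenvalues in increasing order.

The path graph P_n has Laplacian eigenvalues λ_k = 2 − 2cos(kπ/n), k = 0, 1, …, n−1. Here n = 7:
k=0: 2 − 2cos(0) = 0.0; k=1: 2 − 2cos(π/7) = 0.1981; k=2: 2 − 2cos(2π/7) = 0.753; k=3: 2 − 2cos(3π/7) = 1.555; k=4: 2 − 2cos(4π/7) = 2.445; k=5: 2 − 2cos(5π/7) = 3.247; k=6: 2 − 2cos(6π/7) = 3.8019.
Laplacian eigenvalues (increasing order): [0.0, 0.1981, 0.753, 1.555, 2.445, 3.247, 3.8019]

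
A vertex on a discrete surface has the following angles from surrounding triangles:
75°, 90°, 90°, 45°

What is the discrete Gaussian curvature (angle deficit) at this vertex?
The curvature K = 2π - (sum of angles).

Sum of angles = 300°. K = 360° - 300° = 60° = π/3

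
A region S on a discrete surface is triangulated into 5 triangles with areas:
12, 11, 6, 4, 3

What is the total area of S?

12 + 11 + 6 + 4 + 3 = 36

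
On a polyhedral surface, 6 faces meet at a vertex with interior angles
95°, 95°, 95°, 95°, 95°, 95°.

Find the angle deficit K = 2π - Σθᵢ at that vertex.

Sum of angles = 570°. K = 360° - 570° = -210° = -7π/6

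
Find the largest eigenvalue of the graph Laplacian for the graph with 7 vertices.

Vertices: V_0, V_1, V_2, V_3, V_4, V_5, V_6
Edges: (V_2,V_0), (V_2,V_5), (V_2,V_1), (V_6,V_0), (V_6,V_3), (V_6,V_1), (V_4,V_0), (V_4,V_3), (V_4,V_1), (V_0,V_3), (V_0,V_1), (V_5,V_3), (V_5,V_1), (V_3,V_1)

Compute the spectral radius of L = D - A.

Degrees: deg(V_0) = 5, deg(V_1) = 6, deg(V_2) = 3, deg(V_3) = 5, deg(V_4) = 3, deg(V_5) = 3, deg(V_6) = 3.
L = D − A with rows/columns ordered (V_0, V_1, V_2, V_3, V_4, V_5, V_6):
  [ 5, -1, -1, -1, -1,  0, -1]
  [-1,  6, -1, -1, -1, -1, -1]
  [-1, -1,  3,  0,  0, -1,  0]
  [-1, -1,  0,  5, -1, -1, -1]
  [-1, -1,  0, -1,  3,  0,  0]
  [ 0, -1, -1, -1,  0,  3,  0]
  [-1, -1,  0, -1,  0,  0,  3]
Characteristic polynomial: det(λI − L) = λ(λ² − 8λ + 13)(λ − 3)(λ² − 10λ + 23)(λ − 7).
Roots: λ = 0; (λ² − 8λ + 13) = 0 ⇒ λ = 4 ± √3 ≈ 2.2679, 5.7321; (λ − 3) = 0 ⇒ λ = 3; (λ² − 10λ + 23) = 0 ⇒ λ = 5 ± √2 ≈ 3.5858, 6.4142; (λ − 7) = 0 ⇒ λ = 7.
(Check: the roots sum (with multiplicity) to 28, matching trace L = Σdeg = 2·14 = 28.)
Laplacian eigenvalues: [0.0, 2.2679, 3.0, 3.5858, 5.7321, 6.4142, 7.0]. Largest eigenvalue (spectral radius) = 7.0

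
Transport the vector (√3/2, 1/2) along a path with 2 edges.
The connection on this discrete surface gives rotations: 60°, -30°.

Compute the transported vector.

Total rotation: 60° + (-30°) = 30°. Final vector: (0.5000, 0.8660)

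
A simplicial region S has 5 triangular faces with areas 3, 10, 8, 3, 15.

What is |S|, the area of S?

3 + 10 + 8 + 3 + 15 = 39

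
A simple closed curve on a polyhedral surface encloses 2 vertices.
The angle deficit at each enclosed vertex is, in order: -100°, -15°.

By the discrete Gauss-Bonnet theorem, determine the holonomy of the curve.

Holonomy = total enclosed curvature = (-100°) + (-15°) = -115°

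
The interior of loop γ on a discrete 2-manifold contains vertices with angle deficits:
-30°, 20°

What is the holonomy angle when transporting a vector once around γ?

Holonomy = total enclosed curvature = (-30°) + 20° = -10°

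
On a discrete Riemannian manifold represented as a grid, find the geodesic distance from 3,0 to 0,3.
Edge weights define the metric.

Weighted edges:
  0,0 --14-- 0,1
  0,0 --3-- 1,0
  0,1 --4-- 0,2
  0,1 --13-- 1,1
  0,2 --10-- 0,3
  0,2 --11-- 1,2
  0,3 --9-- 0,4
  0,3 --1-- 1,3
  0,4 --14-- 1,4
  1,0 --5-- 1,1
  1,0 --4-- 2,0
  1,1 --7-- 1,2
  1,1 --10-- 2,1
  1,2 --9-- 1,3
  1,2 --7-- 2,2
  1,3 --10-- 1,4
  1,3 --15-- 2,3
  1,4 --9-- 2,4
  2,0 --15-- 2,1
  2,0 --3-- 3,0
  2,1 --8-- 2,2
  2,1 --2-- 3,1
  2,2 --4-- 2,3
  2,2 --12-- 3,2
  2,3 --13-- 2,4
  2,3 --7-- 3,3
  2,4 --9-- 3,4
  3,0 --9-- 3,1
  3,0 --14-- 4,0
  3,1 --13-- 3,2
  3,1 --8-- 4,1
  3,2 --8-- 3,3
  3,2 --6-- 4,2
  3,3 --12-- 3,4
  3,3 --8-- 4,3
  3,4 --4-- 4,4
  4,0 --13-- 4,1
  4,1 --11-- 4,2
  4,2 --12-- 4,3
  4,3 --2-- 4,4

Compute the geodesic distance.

Shortest path: 3,0 → 2,0 → 1,0 → 1,1 → 1,2 → 1,3 → 0,3, total weight = 29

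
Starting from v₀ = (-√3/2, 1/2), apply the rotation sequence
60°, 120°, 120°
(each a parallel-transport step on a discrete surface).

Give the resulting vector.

Total rotation: 60° + 120° + 120° = 300° ≡ -60° (mod 360°). Final vector: (0, 1)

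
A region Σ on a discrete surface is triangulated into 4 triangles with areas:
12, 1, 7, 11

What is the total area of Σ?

12 + 1 + 7 + 11 = 31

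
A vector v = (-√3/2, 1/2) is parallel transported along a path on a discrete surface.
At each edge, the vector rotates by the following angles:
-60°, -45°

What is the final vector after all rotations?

Total rotation: (-60°) + (-45°) = -105°. Final vector: (0.7071, 0.7071)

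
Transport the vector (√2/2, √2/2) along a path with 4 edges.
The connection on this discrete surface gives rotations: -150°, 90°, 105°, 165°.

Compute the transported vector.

Total rotation: (-150°) + 90° + 105° + 165° = 210° ≡ -150° (mod 360°). Final vector: (-0.2588, -0.9659)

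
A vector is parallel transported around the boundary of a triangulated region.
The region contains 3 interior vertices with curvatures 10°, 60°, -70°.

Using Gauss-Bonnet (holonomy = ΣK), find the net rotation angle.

Holonomy = total enclosed curvature = 10° + 60° + (-70°) = 0°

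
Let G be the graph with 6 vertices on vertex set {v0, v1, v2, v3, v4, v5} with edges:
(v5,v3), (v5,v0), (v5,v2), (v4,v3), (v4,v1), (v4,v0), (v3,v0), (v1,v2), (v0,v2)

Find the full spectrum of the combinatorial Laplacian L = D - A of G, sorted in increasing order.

Degrees: deg(v0) = 4, deg(v1) = 2, deg(v2) = 3, deg(v3) = 3, deg(v4) = 3, deg(v5) = 3.
L = D − A with rows/columns ordered (v0, v1, v2, v3, v4, v5):
  [ 4,  0, -1, -1, -1, -1]
  [ 0,  2, -1,  0, -1,  0]
  [-1, -1,  3,  0,  0, -1]
  [-1,  0,  0,  3, -1, -1]
  [-1, -1,  0, -1,  3,  0]
  [-1,  0, -1, -1,  0,  3]
Characteristic polynomial: det(λI − L) = λ(λ² − 7λ + 9)(λ² − 7λ + 11)(λ − 4).
Roots: λ = 0; (λ² − 7λ + 9) = 0 ⇒ λ = (7 ± √13)/2 ≈ 1.6972, 5.3028; (λ² − 7λ + 11) = 0 ⇒ λ = (7 ± √5)/2 ≈ 2.382, 4.618; (λ − 4) = 0 ⇒ λ = 4.
(Check: the roots sum (with multiplicity) to 18, matching trace L = Σdeg = 2·9 = 18.)
Laplacian eigenvalues (increasing order): [0.0, 1.6972, 2.382, 4.0, 4.618, 5.3028]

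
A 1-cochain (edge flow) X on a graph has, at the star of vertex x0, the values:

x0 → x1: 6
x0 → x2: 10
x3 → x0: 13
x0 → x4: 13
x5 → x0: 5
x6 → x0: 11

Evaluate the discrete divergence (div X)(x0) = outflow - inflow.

Divergence = sum of outgoing flows = 6 + 10 + (-13) + 13 + (-5) + (-11) = 0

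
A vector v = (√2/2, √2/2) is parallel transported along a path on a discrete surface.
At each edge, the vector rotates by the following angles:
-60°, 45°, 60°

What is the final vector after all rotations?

Total rotation: (-60°) + 45° + 60° = 45°. Final vector: (0, 1)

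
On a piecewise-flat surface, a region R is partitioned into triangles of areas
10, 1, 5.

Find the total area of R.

10 + 1 + 5 = 16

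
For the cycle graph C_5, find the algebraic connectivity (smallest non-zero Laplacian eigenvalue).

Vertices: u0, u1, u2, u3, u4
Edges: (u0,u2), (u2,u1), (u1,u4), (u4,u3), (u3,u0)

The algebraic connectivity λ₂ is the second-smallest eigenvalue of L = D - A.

The cycle graph C_n has Laplacian eigenvalues λ_k = 2 − 2cos(2πk/n), k = 0, 1, …, n−1. Here n = 5:
k=0: 2 − 2cos(0) = 0.0; k=1: 2 − 2cos(2π/5) = 1.382; k=2: 2 − 2cos(4π/5) = 3.618; k=3: 2 − 2cos(6π/5) = 3.618; k=4: 2 − 2cos(8π/5) = 1.382.
Laplacian eigenvalues: [0.0, 1.382, 1.382, 3.618, 3.618]. Algebraic connectivity (smallest non-zero eigenvalue) = 1.382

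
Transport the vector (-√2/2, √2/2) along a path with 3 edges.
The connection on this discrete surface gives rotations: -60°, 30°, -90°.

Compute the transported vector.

Total rotation: (-60°) + 30° + (-90°) = -120°. Final vector: (0.9659, 0.2588)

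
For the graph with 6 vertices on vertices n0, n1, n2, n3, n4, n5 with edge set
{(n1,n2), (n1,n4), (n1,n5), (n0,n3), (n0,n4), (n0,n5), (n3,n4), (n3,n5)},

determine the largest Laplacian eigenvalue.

Degrees: deg(n0) = 3, deg(n1) = 3, deg(n2) = 1, deg(n3) = 3, deg(n4) = 3, deg(n5) = 3.
L = D − A with rows/columns ordered (n0, n1, n2, n3, n4, n5):
  [ 3,  0,  0, -1, -1, -1]
  [ 0,  3, -1,  0, -1, -1]
  [ 0, -1,  1,  0,  0,  0]
  [-1,  0,  0,  3, -1, -1]
  [-1, -1,  0, -1,  3,  0]
  [-1, -1,  0, -1,  0,  3]
Characteristic polynomial: det(λI − L) = λ(λ² − 6λ + 4)(λ − 3)²(λ − 4).
Roots: λ = 0; (λ² − 6λ + 4) = 0 ⇒ λ = 3 ± √5 ≈ 0.7639, 5.2361; (λ − 3) = 0 ⇒ λ = 3 (multiplicity 2); (λ − 4) = 0 ⇒ λ = 4.
(Check: the roots sum (with multiplicity) to 16, matching trace L = Σdeg = 2·8 = 16.)
Laplacian eigenvalues: [0.0, 0.7639, 3.0, 3.0, 4.0, 5.2361]. Largest eigenvalue (spectral radius) = 5.2361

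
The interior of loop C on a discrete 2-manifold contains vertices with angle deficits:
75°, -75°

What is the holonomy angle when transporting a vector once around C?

Holonomy = total enclosed curvature = 75° + (-75°) = 0°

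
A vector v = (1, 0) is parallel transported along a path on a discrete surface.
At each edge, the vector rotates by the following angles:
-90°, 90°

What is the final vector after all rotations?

Total rotation: (-90°) + 90° = 0°. Final vector: (1, 0)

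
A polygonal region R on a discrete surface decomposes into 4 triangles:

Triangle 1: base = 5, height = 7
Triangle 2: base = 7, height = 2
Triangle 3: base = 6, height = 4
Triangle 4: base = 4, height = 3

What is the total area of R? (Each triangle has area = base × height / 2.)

(1/2)×5×7 + (1/2)×7×2 + (1/2)×6×4 + (1/2)×4×3 = 42.5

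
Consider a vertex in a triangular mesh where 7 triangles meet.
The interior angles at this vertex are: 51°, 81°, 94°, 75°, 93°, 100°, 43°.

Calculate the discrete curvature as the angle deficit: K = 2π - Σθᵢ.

Sum of angles = 537°. K = 360° - 537° = -177° = -59π/60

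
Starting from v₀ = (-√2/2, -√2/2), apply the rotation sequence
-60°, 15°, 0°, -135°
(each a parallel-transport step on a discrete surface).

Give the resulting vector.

Total rotation: (-60°) + 15° + 0° + (-135°) = -180° ≡ 180° (mod 360°). Final vector: (0.7071, 0.7071)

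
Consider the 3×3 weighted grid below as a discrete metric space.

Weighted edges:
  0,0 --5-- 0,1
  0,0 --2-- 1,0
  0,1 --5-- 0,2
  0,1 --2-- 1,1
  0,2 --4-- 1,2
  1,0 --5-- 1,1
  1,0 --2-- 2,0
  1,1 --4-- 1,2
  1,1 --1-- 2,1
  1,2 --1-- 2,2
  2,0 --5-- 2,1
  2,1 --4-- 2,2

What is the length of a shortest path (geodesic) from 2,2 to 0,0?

Shortest path: 2,2 → 1,2 → 1,1 → 0,1 → 0,0, total weight = 12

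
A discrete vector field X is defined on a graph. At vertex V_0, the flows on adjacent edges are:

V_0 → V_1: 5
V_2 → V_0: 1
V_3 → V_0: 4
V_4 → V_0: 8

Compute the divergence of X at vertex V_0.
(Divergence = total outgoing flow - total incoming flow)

Divergence = sum of outgoing flows = 5 + (-1) + (-4) + (-8) = -8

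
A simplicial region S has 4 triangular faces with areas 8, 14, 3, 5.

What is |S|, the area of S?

8 + 14 + 3 + 5 = 30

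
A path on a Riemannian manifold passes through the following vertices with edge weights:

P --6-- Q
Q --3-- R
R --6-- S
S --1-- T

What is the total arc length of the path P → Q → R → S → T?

Arc length = 6 + 3 + 6 + 1 = 16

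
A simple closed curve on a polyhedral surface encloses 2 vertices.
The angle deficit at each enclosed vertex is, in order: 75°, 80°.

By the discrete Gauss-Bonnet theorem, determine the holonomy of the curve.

Holonomy = total enclosed curvature = 75° + 80° = 155°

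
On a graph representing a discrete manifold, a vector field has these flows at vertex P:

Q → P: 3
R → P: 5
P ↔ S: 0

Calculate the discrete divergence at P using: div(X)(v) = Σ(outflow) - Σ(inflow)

Divergence = sum of outgoing flows = (-3) + (-5) + 0 = -8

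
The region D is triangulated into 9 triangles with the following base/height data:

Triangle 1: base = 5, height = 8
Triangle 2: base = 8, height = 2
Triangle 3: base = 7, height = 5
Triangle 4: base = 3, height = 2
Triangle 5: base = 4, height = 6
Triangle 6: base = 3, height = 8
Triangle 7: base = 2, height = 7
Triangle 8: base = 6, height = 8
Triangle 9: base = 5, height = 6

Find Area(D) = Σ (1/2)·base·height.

(1/2)×5×8 + (1/2)×8×2 + (1/2)×7×5 + (1/2)×3×2 + (1/2)×4×6 + (1/2)×3×8 + (1/2)×2×7 + (1/2)×6×8 + (1/2)×5×6 = 118.5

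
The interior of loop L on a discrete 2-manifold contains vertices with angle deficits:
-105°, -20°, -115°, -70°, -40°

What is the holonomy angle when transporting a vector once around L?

Holonomy = total enclosed curvature = (-105°) + (-20°) + (-115°) + (-70°) + (-40°) = -350°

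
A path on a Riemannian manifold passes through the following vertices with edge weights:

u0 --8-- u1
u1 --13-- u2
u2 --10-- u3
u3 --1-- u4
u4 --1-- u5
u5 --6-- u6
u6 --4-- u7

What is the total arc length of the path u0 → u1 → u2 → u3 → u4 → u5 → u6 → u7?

Arc length = 8 + 13 + 10 + 1 + 1 + 6 + 4 = 43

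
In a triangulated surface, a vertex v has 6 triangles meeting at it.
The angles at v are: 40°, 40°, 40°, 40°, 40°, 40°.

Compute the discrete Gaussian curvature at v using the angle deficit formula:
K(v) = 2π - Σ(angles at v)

Sum of angles = 240°. K = 360° - 240° = 120° = 2π/3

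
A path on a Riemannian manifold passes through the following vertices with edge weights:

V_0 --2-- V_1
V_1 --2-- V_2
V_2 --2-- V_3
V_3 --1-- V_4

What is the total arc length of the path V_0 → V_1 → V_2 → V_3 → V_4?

Arc length = 2 + 2 + 2 + 1 = 7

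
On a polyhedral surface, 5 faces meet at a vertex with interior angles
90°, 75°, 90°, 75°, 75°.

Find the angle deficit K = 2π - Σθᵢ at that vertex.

Sum of angles = 405°. K = 360° - 405° = -45° = -π/4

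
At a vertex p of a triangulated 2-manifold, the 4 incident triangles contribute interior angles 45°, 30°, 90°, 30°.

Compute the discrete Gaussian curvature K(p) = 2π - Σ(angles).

Sum of angles = 195°. K = 360° - 195° = 165°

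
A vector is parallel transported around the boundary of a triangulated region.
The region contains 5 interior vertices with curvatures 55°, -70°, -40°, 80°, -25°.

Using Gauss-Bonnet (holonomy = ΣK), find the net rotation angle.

Holonomy = total enclosed curvature = 55° + (-70°) + (-40°) + 80° + (-25°) = 0°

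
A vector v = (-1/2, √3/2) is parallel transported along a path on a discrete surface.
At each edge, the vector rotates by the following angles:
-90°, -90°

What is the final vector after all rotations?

Total rotation: (-90°) + (-90°) = -180° ≡ 180° (mod 360°). Final vector: (0.5000, -0.8660)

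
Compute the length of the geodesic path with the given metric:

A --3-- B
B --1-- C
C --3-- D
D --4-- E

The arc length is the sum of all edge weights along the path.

Arc length = 3 + 1 + 3 + 4 = 11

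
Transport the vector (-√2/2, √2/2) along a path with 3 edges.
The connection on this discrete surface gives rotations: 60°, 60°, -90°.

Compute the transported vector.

Total rotation: 60° + 60° + (-90°) = 30°. Final vector: (-0.9659, 0.2588)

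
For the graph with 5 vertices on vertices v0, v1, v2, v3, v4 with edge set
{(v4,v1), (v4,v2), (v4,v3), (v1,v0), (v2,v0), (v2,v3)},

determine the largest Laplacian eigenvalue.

Degrees: deg(v0) = 2, deg(v1) = 2, deg(v2) = 3, deg(v3) = 2, deg(v4) = 3.
L = D − A with rows/columns ordered (v0, v1, v2, v3, v4):
  [ 2, -1, -1,  0,  0]
  [-1,  2,  0,  0, -1]
  [-1,  0,  3, -1, -1]
  [ 0,  0, -1,  2, -1]
  [ 0, -1, -1, -1,  3]
Characteristic polynomial: det(λI − L) = λ(λ² − 5λ + 5)(λ² − 7λ + 11).
Roots: λ = 0; (λ² − 5λ + 5) = 0 ⇒ λ = (5 ± √5)/2 ≈ 1.382, 3.618; (λ² − 7λ + 11) = 0 ⇒ λ = (7 ± √5)/2 ≈ 2.382, 4.618.
(Check: the roots sum (with multiplicity) to 12, matching trace L = Σdeg = 2·6 = 12.)
Laplacian eigenvalues: [0.0, 1.382, 2.382, 3.618, 4.618]. Largest eigenvalue (spectral radius) = 4.618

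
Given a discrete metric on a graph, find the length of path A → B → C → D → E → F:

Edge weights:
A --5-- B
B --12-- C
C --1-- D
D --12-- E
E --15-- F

Arc length = 5 + 12 + 1 + 12 + 15 = 45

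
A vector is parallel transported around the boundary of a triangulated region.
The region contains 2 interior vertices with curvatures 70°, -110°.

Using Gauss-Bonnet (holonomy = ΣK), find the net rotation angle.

Holonomy = total enclosed curvature = 70° + (-110°) = -40°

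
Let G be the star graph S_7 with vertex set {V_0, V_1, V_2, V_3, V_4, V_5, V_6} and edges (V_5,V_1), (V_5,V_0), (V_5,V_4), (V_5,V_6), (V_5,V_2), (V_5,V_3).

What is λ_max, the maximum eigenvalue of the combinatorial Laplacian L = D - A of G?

The star S_7 is the complete bipartite graph K_{1,6} (one hub of degree 6, 6 leaves of degree 1). The Laplacian spectrum of K_{p,q} is 0, p (multiplicity q−1), q (multiplicity p−1), p+q. With p = 1, q = 6: 0 once, 1 with multiplicity 5, and 7 once. (Check: trace L = sum of degrees = 12 = 5·1 + 7.)
Laplacian eigenvalues: [0.0, 1.0, 1.0, 1.0, 1.0, 1.0, 7.0]. Largest eigenvalue (spectral radius) = 7.0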